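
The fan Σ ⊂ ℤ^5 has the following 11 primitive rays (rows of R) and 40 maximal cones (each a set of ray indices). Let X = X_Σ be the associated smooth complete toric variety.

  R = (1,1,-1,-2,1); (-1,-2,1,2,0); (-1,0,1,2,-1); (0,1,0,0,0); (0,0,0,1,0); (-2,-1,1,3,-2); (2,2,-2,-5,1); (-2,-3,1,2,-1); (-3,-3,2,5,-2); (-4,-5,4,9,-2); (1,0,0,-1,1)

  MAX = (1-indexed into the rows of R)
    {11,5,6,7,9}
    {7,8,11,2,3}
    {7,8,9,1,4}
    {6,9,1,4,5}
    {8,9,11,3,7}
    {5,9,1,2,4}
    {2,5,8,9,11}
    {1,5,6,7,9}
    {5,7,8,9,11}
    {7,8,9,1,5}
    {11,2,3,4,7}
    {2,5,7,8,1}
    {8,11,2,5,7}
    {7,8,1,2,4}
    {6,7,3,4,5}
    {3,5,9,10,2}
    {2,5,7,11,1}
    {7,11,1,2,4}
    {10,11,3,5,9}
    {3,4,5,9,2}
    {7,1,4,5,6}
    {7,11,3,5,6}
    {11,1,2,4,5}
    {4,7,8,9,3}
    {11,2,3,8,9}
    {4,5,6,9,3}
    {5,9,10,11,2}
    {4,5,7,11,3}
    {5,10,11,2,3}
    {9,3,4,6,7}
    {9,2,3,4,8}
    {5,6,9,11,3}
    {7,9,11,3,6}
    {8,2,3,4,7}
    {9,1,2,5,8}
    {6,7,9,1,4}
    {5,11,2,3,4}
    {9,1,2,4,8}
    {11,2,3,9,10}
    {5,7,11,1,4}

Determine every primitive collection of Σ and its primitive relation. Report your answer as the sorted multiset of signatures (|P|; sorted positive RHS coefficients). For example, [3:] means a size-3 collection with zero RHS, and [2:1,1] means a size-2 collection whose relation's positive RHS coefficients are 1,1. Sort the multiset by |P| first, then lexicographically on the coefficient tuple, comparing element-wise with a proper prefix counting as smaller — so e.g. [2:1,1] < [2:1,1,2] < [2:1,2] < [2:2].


22 minimal non-faces of Δ(Σ) (on 11 rays):

  P = {1,3}:  v_{1} + v_{3} = v_{4}  ⟹  sig = [2:1]
  P = {2,6}:  v_{2} + v_{6} = v_{9}  ⟹  sig = [2:1]
  P = {7,10}:  v_{7} + v_{10} = v_{9} + v_{11}  ⟹  sig = [2:1,1]
  P = {6,10}:  v_{6} + v_{10} = v_{3} + v_{5} + 2·v_{9} + v_{11}  ⟹  sig = [2:1,1,1,2]
  P = {1,10}:  v_{1} + v_{10} = 2·v_{2} + v_{3} + v_{5}  ⟹  sig = [2:1,1,2]
  P = {8,10}:  v_{8} + v_{10} = v_{2} + 2·v_{9} + v_{11}  ⟹  sig = [2:1,1,2]
  P = {6,8}:  v_{6} + v_{8} = v_{7} + 2·v_{9}  ⟹  sig = [2:1,2]
  P = {4,10}:  v_{4} + v_{10} = 2·v_{2} + 2·v_{3} + v_{5}  ⟹  sig = [2:1,2,2]
  P = {1,6,11}:  v_{1} + v_{6} + v_{11} = 0  ⟹  sig = [3:]
  P = {1,9,11}:  v_{1} + v_{9} + v_{11} = v_{2}  ⟹  sig = [3:1]
  P = {2,7,9}:  v_{2} + v_{7} + v_{9} = v_{8}  ⟹  sig = [3:1]
  P = {3,5,8}:  v_{3} + v_{5} + v_{8} = v_{9}  ⟹  sig = [3:1]
  P = {4,6,11}:  v_{4} + v_{6} + v_{11} = v_{3}  ⟹  sig = [3:1]
  P = {4,5,8}:  v_{4} + v_{5} + v_{8} = v_{1} + v_{9}  ⟹  sig = [3:1,1]
  P = {4,9,11}:  v_{4} + v_{9} + v_{11} = v_{2} + v_{3}  ⟹  sig = [3:1,1]
  P = {4,8,11}:  v_{4} + v_{8} + v_{11} = 2·v_{2} + v_{3} + v_{7}  ⟹  sig = [3:1,1,2]
  P = {1,8,11}:  v_{1} + v_{8} + v_{11} = 2·v_{2} + v_{7}  ⟹  sig = [3:1,2]
  P = {2,3,5,7}:  v_{2} + v_{3} + v_{5} + v_{7} = 0  ⟹  sig = [4:]
  P = {2,4,5,7}:  v_{2} + v_{4} + v_{5} + v_{7} = v_{1}  ⟹  sig = [4:1]
  P = {3,5,7,9}:  v_{3} + v_{5} + v_{7} + v_{9} = v_{6}  ⟹  sig = [4:1]
  P = {4,5,7,9}:  v_{4} + v_{5} + v_{7} + v_{9} = v_{1} + v_{6}  ⟹  sig = [4:1,1]
  P = {2,3,5,9,11}:  v_{2} + v_{3} + v_{5} + v_{9} + v_{11} = v_{10}  ⟹  sig = [5:1]

Sorted signature multiset PRS(X):
[[2:1], [2:1], [2:1,1], [2:1,1,1,2], [2:1,1,2], [2:1,1,2], [2:1,2], [2:1,2,2], [3:], [3:1], [3:1], [3:1], [3:1], [3:1,1], [3:1,1], [3:1,1,2], [3:1,2], [4:], [4:1], [4:1], [4:1,1], [5:1]]


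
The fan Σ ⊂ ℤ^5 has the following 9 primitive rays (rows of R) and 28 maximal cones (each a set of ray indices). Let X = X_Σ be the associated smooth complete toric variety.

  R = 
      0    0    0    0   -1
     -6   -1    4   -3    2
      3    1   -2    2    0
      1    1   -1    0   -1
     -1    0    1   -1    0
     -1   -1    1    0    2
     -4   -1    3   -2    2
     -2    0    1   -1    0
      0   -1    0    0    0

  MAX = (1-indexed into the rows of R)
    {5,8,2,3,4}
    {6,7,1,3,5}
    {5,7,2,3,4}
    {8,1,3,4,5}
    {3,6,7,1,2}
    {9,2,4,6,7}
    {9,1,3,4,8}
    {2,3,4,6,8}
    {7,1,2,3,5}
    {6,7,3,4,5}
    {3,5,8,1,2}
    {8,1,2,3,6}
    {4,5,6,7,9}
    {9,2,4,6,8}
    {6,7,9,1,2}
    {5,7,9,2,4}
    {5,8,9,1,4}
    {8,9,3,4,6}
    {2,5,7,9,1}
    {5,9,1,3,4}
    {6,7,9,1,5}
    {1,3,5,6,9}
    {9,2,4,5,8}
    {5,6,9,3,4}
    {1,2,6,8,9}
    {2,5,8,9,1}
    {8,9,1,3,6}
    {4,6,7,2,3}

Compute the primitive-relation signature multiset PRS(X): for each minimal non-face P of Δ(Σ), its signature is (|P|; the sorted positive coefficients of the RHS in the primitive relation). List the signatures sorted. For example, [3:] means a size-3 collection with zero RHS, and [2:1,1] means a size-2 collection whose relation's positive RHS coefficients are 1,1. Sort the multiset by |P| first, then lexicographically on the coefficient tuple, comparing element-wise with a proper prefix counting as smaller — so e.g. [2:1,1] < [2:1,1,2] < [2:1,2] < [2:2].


The 9 primitive collections of Σ (r=9, n=5):

  P = {7,8}:  v_{7} + v_{8} = v_{2}  ⟹  sig = [2:1]
  P = {1,4,6}:  v_{1} + v_{4} + v_{6} = 0  ⟹  sig = [3:]
  P = {3,7,9}:  v_{3} + v_{7} + v_{9} = v_{6}  ⟹  sig = [3:1]
  P = {5,6,8}:  v_{5} + v_{6} + v_{8} = v_{7}  ⟹  sig = [3:1]
  P = {1,4,7}:  v_{1} + v_{4} + v_{7} = v_{5} + v_{8}  ⟹  sig = [3:1,1]
  P = {2,3,9}:  v_{2} + v_{3} + v_{9} = v_{6} + v_{8}  ⟹  sig = [3:1,1]
  P = {1,2,4}:  v_{1} + v_{2} + v_{4} = v_{5} + 2·v_{8}  ⟹  sig = [3:1,2]
  P = {2,5,6}:  v_{2} + v_{5} + v_{6} = 2·v_{7}  ⟹  sig = [3:2]
  P = {3,5,8,9}:  v_{3} + v_{5} + v_{8} + v_{9} = 0  ⟹  sig = [4:]

Hence PRS(X_Σ) =
[[2:1], [3:], [3:1], [3:1], [3:1,1], [3:1,1], [3:1,2], [3:2], [4:]]


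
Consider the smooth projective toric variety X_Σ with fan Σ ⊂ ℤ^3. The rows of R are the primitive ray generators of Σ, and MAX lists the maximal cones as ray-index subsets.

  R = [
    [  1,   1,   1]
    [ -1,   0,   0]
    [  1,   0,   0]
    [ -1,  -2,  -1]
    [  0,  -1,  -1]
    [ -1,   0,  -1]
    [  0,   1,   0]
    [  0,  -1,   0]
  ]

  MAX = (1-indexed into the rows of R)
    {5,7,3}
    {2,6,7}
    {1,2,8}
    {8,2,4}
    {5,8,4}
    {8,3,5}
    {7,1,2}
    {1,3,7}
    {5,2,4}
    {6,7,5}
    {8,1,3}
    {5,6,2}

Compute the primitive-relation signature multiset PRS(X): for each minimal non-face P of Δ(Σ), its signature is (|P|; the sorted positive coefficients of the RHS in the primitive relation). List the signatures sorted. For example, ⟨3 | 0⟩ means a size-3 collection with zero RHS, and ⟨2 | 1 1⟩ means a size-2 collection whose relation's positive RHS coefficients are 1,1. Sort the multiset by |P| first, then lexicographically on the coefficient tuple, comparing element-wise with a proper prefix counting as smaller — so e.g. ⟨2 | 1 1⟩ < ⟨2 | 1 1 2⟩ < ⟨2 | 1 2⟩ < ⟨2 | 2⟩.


12 collections generate NE(X_Σ); each relation:

  P={2,3}:  v_{2} + v_{3} = 0  ⇒ sig = ⟨2 | 0⟩
  P={7,8}:  v_{7} + v_{8} = 0  ⇒ sig = ⟨2 | 0⟩
  P={1,4}:  v_{1} + v_{4} = v_{8}  ⇒ sig = ⟨2 | 1⟩
  P={1,5}:  v_{1} + v_{5} = v_{3}  ⇒ sig = ⟨2 | 1⟩
  P={1,6}:  v_{1} + v_{6} = v_{7}  ⇒ sig = ⟨2 | 1⟩
  P={3,4}:  v_{3} + v_{4} = v_{5} + v_{8}  ⇒ sig = ⟨2 | 1 1⟩
  P={3,6}:  v_{3} + v_{6} = v_{5} + v_{7}  ⇒ sig = ⟨2 | 1 1⟩
  P={4,7}:  v_{4} + v_{7} = v_{2} + v_{5}  ⇒ sig = ⟨2 | 1 1⟩
  P={6,8}:  v_{6} + v_{8} = v_{2} + v_{5}  ⇒ sig = ⟨2 | 1 1⟩
  P={4,6}:  v_{4} + v_{6} = 2·v_{2} + 2·v_{5}  ⇒ sig = ⟨2 | 2 2⟩
  P={2,5,7}:  v_{2} + v_{5} + v_{7} = v_{6}  ⇒ sig = ⟨3 | 1⟩
  P={2,5,8}:  v_{2} + v_{5} + v_{8} = v_{4}  ⇒ sig = ⟨3 | 1⟩

so the primitive-relation signature multiset is
[⟨2 | 0⟩, ⟨2 | 0⟩, ⟨2 | 1⟩, ⟨2 | 1⟩, ⟨2 | 1⟩, ⟨2 | 1 1⟩, ⟨2 | 1 1⟩, ⟨2 | 1 1⟩, ⟨2 | 1 1⟩, ⟨2 | 2 2⟩, ⟨3 | 1⟩, ⟨3 | 1⟩]


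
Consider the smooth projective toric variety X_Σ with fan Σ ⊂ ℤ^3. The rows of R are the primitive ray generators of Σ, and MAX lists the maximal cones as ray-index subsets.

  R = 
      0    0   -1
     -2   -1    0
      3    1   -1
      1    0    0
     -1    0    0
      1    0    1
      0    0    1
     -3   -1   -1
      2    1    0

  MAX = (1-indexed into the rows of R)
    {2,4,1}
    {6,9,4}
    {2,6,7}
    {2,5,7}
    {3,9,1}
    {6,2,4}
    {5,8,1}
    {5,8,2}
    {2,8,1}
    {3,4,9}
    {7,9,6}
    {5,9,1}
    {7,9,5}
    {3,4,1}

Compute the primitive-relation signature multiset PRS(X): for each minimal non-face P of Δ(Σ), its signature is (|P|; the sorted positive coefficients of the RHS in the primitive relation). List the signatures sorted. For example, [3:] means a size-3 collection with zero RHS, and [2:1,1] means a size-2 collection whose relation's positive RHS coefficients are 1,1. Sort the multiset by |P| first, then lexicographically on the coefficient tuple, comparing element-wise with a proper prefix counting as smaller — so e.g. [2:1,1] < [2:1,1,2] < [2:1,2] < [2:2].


Primitive collections (17):

  • {1,7}:  v_{1} + v_{7} = 0 ; sig = [2:]
  • {2,9}:  v_{2} + v_{9} = 0 ; sig = [2:]
  • {4,5}:  v_{4} + v_{5} = 0 ; sig = [2:]
  • {1,6}:  v_{1} + v_{6} = v_{4} ; sig = [2:1]
  • {4,7}:  v_{4} + v_{7} = v_{6} ; sig = [2:1]
  • {5,6}:  v_{5} + v_{6} = v_{7} ; sig = [2:1]
  • {6,8}:  v_{6} + v_{8} = v_{2} ; sig = [2:1]
  • {2,3}:  v_{2} + v_{3} = v_{1} + v_{4} ; sig = [2:1,1]
  • {3,5}:  v_{3} + v_{5} = v_{1} + v_{9} ; sig = [2:1,1]
  • {3,7}:  v_{3} + v_{7} = v_{4} + v_{9} ; sig = [2:1,1]
  • {4,8}:  v_{4} + v_{8} = v_{1} + v_{2} ; sig = [2:1,1]
  • {7,8}:  v_{7} + v_{8} = v_{2} + v_{5} ; sig = [2:1,1]
  • {8,9}:  v_{8} + v_{9} = v_{1} + v_{5} ; sig = [2:1,1]
  • {3,6}:  v_{3} + v_{6} = 2·v_{4} + v_{9} ; sig = [2:1,2]
  • {3,8}:  v_{3} + v_{8} = 2·v_{1} ; sig = [2:2]
  • {1,2,5}:  v_{1} + v_{2} + v_{5} = v_{8} ; sig = [3:1]
  • {1,4,9}:  v_{1} + v_{4} + v_{9} = v_{3} ; sig = [3:1]

Hence PRS(X_Σ) =
[[2:], [2:], [2:], [2:1], [2:1], [2:1], [2:1], [2:1,1], [2:1,1], [2:1,1], [2:1,1], [2:1,1], [2:1,1], [2:1,2], [2:2], [3:1], [3:1]]


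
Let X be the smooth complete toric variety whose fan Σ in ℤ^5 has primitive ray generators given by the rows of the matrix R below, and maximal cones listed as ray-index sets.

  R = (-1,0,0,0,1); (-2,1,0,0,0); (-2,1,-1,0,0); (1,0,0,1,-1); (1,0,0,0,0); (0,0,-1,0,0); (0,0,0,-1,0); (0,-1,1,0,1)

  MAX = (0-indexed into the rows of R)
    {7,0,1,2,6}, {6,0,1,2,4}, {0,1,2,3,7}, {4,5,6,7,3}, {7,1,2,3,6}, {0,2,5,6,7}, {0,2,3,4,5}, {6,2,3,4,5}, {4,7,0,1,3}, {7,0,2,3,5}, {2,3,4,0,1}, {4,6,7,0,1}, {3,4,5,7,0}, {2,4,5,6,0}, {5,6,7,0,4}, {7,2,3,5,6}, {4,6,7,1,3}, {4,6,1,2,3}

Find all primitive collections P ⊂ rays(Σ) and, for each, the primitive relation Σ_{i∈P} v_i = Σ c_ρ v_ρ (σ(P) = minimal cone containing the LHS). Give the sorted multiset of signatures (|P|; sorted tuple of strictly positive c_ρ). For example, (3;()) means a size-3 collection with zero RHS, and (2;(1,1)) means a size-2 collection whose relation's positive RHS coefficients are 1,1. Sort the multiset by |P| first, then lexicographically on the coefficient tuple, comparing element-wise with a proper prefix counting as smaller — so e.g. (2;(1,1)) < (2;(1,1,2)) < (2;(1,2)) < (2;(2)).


Δ(Σ) — 8 vertices, 3 min non-faces:

  {1,5}:  v_{1} + v_{5} = v_{2} ; sig = (2;(1))
  {0,3,6}:  v_{0} + v_{3} + v_{6} = 0 ; sig = (3;())
  {2,4,7}:  v_{2} + v_{4} + v_{7} = v_{0} ; sig = (3;(1))

so the primitive-relation signature multiset is
[(2;(1)), (3;()), (3;(1))]


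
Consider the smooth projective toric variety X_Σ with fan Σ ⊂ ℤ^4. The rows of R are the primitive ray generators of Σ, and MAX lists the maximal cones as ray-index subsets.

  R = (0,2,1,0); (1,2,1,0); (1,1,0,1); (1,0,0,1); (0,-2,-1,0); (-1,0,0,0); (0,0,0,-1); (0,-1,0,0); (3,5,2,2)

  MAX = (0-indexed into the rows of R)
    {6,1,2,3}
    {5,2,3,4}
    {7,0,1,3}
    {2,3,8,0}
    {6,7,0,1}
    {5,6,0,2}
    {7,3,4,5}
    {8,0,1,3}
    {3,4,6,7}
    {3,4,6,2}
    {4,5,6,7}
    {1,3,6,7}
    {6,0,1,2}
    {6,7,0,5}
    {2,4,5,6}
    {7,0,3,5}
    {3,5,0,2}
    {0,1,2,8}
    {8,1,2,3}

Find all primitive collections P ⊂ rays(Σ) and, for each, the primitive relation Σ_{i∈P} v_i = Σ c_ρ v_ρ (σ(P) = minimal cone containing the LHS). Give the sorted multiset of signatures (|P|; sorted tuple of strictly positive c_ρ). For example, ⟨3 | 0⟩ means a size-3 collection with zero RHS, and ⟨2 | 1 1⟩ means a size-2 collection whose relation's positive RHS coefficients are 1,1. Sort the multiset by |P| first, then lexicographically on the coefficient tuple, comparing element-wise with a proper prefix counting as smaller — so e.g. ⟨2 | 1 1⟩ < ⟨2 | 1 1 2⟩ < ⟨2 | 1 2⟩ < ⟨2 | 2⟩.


11 collections generate NE(X_Σ); each relation:

  • {0,4}:  v_{0} + v_{4} = 0  →  sig = ⟨2 | 0⟩
  • {1,5}:  v_{1} + v_{5} = v_{0}  →  sig = ⟨2 | 1⟩
  • {2,7}:  v_{2} + v_{7} = v_{3}  →  sig = ⟨2 | 1⟩
  • {1,4}:  v_{1} + v_{4} = v_{3} + v_{6}  →  sig = ⟨2 | 1 1⟩
  • {4,8}:  v_{4} + v_{8} = v_{1} + v_{2} + v_{3}  →  sig = ⟨2 | 1 1 1⟩
  • {5,8}:  v_{5} + v_{8} = 2·v_{0} + v_{2} + v_{3}  →  sig = ⟨2 | 1 1 2⟩
  • {7,8}:  v_{7} + v_{8} = v_{0} + v_{1} + 2·v_{3}  →  sig = ⟨2 | 1 1 2⟩
  • {6,8}:  v_{6} + v_{8} = 2·v_{1} + v_{2}  →  sig = ⟨2 | 1 2⟩
  • {3,5,6}:  v_{3} + v_{5} + v_{6} = 0  →  sig = ⟨3 | 0⟩
  • {0,3,6}:  v_{0} + v_{3} + v_{6} = v_{1}  →  sig = ⟨3 | 1⟩
  • {0,1,2,3}:  v_{0} + v_{1} + v_{2} + v_{3} = v_{8}  →  sig = ⟨4 | 1⟩

so the primitive-relation signature multiset is
    ⟨2 | 0⟩
    ⟨2 | 1⟩
    ⟨2 | 1⟩
    ⟨2 | 1 1⟩
    ⟨2 | 1 1 1⟩
    ⟨2 | 1 1 2⟩
    ⟨2 | 1 1 2⟩
    ⟨2 | 1 2⟩
    ⟨3 | 0⟩
    ⟨3 | 1⟩
    ⟨4 | 1⟩


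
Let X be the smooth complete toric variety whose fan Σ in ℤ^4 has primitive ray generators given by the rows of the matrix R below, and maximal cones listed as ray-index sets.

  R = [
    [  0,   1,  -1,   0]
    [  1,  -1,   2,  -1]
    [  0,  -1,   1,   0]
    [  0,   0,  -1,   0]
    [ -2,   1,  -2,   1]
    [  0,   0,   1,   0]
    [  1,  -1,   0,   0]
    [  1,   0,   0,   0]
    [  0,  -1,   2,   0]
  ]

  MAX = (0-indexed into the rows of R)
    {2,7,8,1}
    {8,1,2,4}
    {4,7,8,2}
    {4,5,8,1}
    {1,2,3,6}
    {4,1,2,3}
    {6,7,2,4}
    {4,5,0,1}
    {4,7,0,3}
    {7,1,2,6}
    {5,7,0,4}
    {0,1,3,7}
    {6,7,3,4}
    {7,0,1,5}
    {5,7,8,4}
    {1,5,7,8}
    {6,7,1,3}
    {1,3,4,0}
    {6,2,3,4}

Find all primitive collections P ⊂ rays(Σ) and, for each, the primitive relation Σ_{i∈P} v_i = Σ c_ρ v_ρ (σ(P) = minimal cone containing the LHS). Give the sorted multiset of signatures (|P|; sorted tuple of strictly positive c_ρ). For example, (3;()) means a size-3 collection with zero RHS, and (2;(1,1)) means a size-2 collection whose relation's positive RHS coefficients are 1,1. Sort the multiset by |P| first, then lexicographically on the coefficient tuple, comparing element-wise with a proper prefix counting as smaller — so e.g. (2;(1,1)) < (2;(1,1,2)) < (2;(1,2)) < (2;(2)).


11 minimal non-faces of Δ(Σ) (on 9 rays):

  {0,2}:  v_{0} + v_{2} = 0  →  sig = (2;())
  {3,5}:  v_{3} + v_{5} = 0  →  sig = (2;())
  {0,8}:  v_{0} + v_{8} = v_{5}  →  sig = (2;(1))
  {2,5}:  v_{2} + v_{5} = v_{8}  →  sig = (2;(1))
  {3,8}:  v_{3} + v_{8} = v_{2}  →  sig = (2;(1))
  {0,6}:  v_{0} + v_{6} = v_{3} + v_{7}  →  sig = (2;(1,1))
  {5,6}:  v_{5} + v_{6} = v_{2} + v_{7}  →  sig = (2;(1,1))
  {6,8}:  v_{6} + v_{8} = 2·v_{2} + v_{7}  →  sig = (2;(1,2))
  {1,4,7}:  v_{1} + v_{4} + v_{7} = 0  →  sig = (3;())
  {2,3,7}:  v_{2} + v_{3} + v_{7} = v_{6}  →  sig = (3;(1))
  {1,4,6}:  v_{1} + v_{4} + v_{6} = v_{2} + v_{3}  →  sig = (3;(1,1))

Signatures (|P|; sorted positive RHS coefficients), sorted:
{ (2;()) ×2,  (2;(1)) ×3,  (2;(1,1)) ×2,  (2;(1,2)),  (3;()),  (3;(1)),  (3;(1,1)) }


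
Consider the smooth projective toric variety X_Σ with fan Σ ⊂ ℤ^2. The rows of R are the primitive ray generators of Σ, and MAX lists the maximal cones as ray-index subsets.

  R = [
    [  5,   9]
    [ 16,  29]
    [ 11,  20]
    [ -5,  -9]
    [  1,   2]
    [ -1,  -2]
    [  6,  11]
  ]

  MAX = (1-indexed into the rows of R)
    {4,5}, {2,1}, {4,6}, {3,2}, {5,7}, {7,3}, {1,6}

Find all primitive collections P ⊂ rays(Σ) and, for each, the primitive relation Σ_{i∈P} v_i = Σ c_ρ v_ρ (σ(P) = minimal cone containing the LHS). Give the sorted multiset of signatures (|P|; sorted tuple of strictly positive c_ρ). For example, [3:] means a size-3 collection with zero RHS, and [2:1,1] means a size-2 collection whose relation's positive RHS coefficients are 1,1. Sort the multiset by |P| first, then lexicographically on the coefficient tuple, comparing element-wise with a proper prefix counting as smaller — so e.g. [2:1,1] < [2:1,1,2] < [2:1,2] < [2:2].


Δ(Σ) — 7 vertices, 14 min non-faces:

  P={1,4}:  v_{1} + v_{4} = 0  →  sig = [2:]
  P={5,6}:  v_{5} + v_{6} = 0  →  sig = [2:]
  P={1,3}:  v_{1} + v_{3} = v_{2}  →  sig = [2:1]
  P={1,5}:  v_{1} + v_{5} = v_{7}  →  sig = [2:1]
  P={1,7}:  v_{1} + v_{7} = v_{3}  →  sig = [2:1]
  P={2,4}:  v_{2} + v_{4} = v_{3}  →  sig = [2:1]
  P={3,4}:  v_{3} + v_{4} = v_{7}  →  sig = [2:1]
  P={4,7}:  v_{4} + v_{7} = v_{5}  →  sig = [2:1]
  P={6,7}:  v_{6} + v_{7} = v_{1}  →  sig = [2:1]
  P={2,5}:  v_{2} + v_{5} = v_{3} + v_{7}  →  sig = [2:1,1]
  P={2,7}:  v_{2} + v_{7} = 2·v_{3}  →  sig = [2:2]
  P={3,5}:  v_{3} + v_{5} = 2·v_{7}  →  sig = [2:2]
  P={3,6}:  v_{3} + v_{6} = 2·v_{1}  →  sig = [2:2]
  P={2,6}:  v_{2} + v_{6} = 3·v_{1}  →  sig = [2:3]

so the primitive-relation signature multiset is
    |P|=2: 14 collections, coeffs (), (), (1), (1), (1), (1), (1), (1), (1), (1,1), (2), (2), (2), (3)


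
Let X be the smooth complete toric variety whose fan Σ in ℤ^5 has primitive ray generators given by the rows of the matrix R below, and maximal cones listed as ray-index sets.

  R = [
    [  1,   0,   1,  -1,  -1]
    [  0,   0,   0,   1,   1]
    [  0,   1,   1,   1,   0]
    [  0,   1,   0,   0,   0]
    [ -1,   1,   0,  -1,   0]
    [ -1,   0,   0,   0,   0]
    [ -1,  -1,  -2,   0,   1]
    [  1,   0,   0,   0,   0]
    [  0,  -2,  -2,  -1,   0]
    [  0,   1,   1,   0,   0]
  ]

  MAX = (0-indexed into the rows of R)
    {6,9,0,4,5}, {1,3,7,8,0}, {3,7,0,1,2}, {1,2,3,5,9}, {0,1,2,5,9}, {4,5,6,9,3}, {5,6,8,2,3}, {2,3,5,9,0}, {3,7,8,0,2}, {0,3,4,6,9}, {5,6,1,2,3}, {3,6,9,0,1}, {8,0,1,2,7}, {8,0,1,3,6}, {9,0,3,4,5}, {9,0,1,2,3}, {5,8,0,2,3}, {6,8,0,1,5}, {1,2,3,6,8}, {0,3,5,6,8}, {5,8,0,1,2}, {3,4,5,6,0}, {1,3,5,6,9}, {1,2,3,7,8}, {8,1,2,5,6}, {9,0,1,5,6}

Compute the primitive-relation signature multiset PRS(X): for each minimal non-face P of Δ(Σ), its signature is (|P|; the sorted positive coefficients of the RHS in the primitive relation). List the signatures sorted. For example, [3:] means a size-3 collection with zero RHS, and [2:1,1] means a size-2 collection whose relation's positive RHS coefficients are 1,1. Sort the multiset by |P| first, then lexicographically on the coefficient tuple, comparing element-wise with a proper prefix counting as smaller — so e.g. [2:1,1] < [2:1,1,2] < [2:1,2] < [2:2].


14 minimal non-faces of Δ(Σ) (on 10 rays):

  • {5,7}:  v_{5} + v_{7} = 0 — sig = [2:]
  • {8,9}:  v_{8} + v_{9} = v_{0} + v_{6} — sig = [2:1,1]
  • {2,4}:  v_{2} + v_{4} = v_{3} + v_{5} + v_{9} — sig = [2:1,1,1]
  • {6,7}:  v_{6} + v_{7} = v_{1} + v_{3} + v_{8} — sig = [2:1,1,1]
  • {7,9}:  v_{7} + v_{9} = v_{0} + v_{1} + v_{3} — sig = [2:1,1,1]
  • {4,7}:  v_{4} + v_{7} = v_{0} + v_{3} + v_{6} + v_{9} — sig = [2:1,1,1,1]
  • {4,8}:  v_{4} + v_{8} = 2·v_{0} + v_{3} + v_{5} + 2·v_{6} — sig = [2:1,1,2,2]
  • {1,4}:  v_{1} + v_{4} = v_{6} + 2·v_{9} — sig = [2:1,2]
  • {0,2,6}:  v_{0} + v_{2} + v_{6} = 0 — sig = [3:]
  • {2,6,9}:  v_{2} + v_{6} + v_{9} = v_{1} + v_{3} + v_{5} — sig = [3:1,1,1]
  • {0,1,3,5}:  v_{0} + v_{1} + v_{3} + v_{5} = v_{9} — sig = [4:1]
  • {1,3,5,8}:  v_{1} + v_{3} + v_{5} + v_{8} = v_{6} — sig = [4:1]
  • {0,1,2,3,8}:  v_{0} + v_{1} + v_{2} + v_{3} + v_{8} = v_{7} — sig = [5:1]
  • {0,3,5,6,9}:  v_{0} + v_{3} + v_{5} + v_{6} + v_{9} = v_{4} — sig = [5:1]

Hence PRS(X_Σ) =
[[2:], [2:1,1], [2:1,1,1], [2:1,1,1], [2:1,1,1], [2:1,1,1,1], [2:1,1,2,2], [2:1,2], [3:], [3:1,1,1], [4:1], [4:1], [5:1], [5:1]]


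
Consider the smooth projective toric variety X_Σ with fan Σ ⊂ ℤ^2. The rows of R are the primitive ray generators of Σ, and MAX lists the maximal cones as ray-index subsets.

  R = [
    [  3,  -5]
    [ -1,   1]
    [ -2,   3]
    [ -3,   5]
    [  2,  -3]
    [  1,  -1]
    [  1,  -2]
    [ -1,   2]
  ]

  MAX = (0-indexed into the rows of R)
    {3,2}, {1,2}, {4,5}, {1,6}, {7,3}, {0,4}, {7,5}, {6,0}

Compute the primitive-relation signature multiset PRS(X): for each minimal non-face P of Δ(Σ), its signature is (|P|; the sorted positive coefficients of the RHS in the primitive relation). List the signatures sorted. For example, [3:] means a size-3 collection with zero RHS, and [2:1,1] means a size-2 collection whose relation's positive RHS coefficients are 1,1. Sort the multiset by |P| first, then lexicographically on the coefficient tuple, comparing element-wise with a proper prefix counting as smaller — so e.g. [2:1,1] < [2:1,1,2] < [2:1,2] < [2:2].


|primitive collections| = 20. Relations:

  {0,3}:  v_{0} + v_{3} = 0  →  sig = [2:]
  {1,5}:  v_{1} + v_{5} = 0  →  sig = [2:]
  {2,4}:  v_{2} + v_{4} = 0  →  sig = [2:]
  {6,7}:  v_{6} + v_{7} = 0  →  sig = [2:]
  {0,2}:  v_{0} + v_{2} = v_{6}  →  sig = [2:1]
  {0,7}:  v_{0} + v_{7} = v_{4}  →  sig = [2:1]
  {1,4}:  v_{1} + v_{4} = v_{6}  →  sig = [2:1]
  {1,7}:  v_{1} + v_{7} = v_{2}  →  sig = [2:1]
  {2,5}:  v_{2} + v_{5} = v_{7}  →  sig = [2:1]
  {2,6}:  v_{2} + v_{6} = v_{1}  →  sig = [2:1]
  {2,7}:  v_{2} + v_{7} = v_{3}  →  sig = [2:1]
  {3,4}:  v_{3} + v_{4} = v_{7}  →  sig = [2:1]
  {3,6}:  v_{3} + v_{6} = v_{2}  →  sig = [2:1]
  {4,6}:  v_{4} + v_{6} = v_{0}  →  sig = [2:1]
  {4,7}:  v_{4} + v_{7} = v_{5}  →  sig = [2:1]
  {5,6}:  v_{5} + v_{6} = v_{4}  →  sig = [2:1]
  {0,1}:  v_{0} + v_{1} = 2·v_{6}  →  sig = [2:2]
  {0,5}:  v_{0} + v_{5} = 2·v_{4}  →  sig = [2:2]
  {1,3}:  v_{1} + v_{3} = 2·v_{2}  →  sig = [2:2]
  {3,5}:  v_{3} + v_{5} = 2·v_{7}  →  sig = [2:2]

Hence PRS(X_Σ) =
[[2:], [2:], [2:], [2:], [2:1], [2:1], [2:1], [2:1], [2:1], [2:1], [2:1], [2:1], [2:1], [2:1], [2:1], [2:1], [2:2], [2:2], [2:2], [2:2]]


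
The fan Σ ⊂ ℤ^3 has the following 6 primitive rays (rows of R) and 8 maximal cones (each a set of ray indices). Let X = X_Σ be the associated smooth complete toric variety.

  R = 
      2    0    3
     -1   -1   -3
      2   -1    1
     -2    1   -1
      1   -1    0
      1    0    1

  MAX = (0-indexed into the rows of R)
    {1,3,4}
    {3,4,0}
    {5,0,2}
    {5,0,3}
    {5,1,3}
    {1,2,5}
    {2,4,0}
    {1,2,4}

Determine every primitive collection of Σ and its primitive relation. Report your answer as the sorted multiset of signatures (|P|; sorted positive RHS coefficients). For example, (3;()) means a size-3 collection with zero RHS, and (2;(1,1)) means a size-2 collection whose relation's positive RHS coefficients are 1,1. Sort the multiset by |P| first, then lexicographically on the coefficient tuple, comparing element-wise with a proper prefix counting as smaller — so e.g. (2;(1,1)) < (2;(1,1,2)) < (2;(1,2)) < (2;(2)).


|primitive collections| = 3. Relations:

  P={2,3}:  v_{2} + v_{3} = 0  so sig = (2;())
  P={0,1}:  v_{0} + v_{1} = v_{4}  so sig = (2;(1))
  P={4,5}:  v_{4} + v_{5} = v_{2}  so sig = (2;(1))

Hence PRS(X_Σ) =
{ (2;()),  (2;(1)) ×2 }


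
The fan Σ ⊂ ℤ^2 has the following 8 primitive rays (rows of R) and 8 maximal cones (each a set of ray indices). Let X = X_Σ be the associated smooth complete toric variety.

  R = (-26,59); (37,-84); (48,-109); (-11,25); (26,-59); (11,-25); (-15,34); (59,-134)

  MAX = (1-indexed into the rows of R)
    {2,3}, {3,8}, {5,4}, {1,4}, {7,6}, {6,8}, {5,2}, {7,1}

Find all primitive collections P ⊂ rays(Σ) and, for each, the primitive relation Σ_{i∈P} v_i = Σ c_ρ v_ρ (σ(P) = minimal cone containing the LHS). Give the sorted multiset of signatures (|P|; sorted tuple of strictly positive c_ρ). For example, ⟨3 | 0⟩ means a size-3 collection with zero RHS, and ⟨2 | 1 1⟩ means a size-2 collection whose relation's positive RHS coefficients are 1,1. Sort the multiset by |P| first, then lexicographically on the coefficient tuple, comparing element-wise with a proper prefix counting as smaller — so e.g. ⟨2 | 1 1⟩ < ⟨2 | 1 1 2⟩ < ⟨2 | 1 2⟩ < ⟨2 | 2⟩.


|primitive collections| = 20. Relations:

  P={1,5}:  v_{1} + v_{5} = 0 ; sig = ⟨2 | 0⟩
  P={4,6}:  v_{4} + v_{6} = 0 ; sig = ⟨2 | 0⟩
  P={1,2}:  v_{1} + v_{2} = v_{6} ; sig = ⟨2 | 1⟩
  P={1,6}:  v_{1} + v_{6} = v_{7} ; sig = ⟨2 | 1⟩
  P={2,4}:  v_{2} + v_{4} = v_{5} ; sig = ⟨2 | 1⟩
  P={2,6}:  v_{2} + v_{6} = v_{3} ; sig = ⟨2 | 1⟩
  P={3,4}:  v_{3} + v_{4} = v_{2} ; sig = ⟨2 | 1⟩
  P={3,6}:  v_{3} + v_{6} = v_{8} ; sig = ⟨2 | 1⟩
  P={4,7}:  v_{4} + v_{7} = v_{1} ; sig = ⟨2 | 1⟩
  P={4,8}:  v_{4} + v_{8} = v_{3} ; sig = ⟨2 | 1⟩
  P={5,6}:  v_{5} + v_{6} = v_{2} ; sig = ⟨2 | 1⟩
  P={5,7}:  v_{5} + v_{7} = v_{6} ; sig = ⟨2 | 1⟩
  P={5,8}:  v_{5} + v_{8} = v_{2} + v_{3} ; sig = ⟨2 | 1 1⟩
  P={1,3}:  v_{1} + v_{3} = 2·v_{6} ; sig = ⟨2 | 2⟩
  P={2,7}:  v_{2} + v_{7} = 2·v_{6} ; sig = ⟨2 | 2⟩
  P={2,8}:  v_{2} + v_{8} = 2·v_{3} ; sig = ⟨2 | 2⟩
  P={3,5}:  v_{3} + v_{5} = 2·v_{2} ; sig = ⟨2 | 2⟩
  P={1,8}:  v_{1} + v_{8} = 3·v_{6} ; sig = ⟨2 | 3⟩
  P={3,7}:  v_{3} + v_{7} = 3·v_{6} ; sig = ⟨2 | 3⟩
  P={7,8}:  v_{7} + v_{8} = 4·v_{6} ; sig = ⟨2 | 4⟩

Hence PRS(X_Σ) =
    ⟨2 | 0⟩
    ⟨2 | 0⟩
    ⟨2 | 1⟩
    ⟨2 | 1⟩
    ⟨2 | 1⟩
    ⟨2 | 1⟩
    ⟨2 | 1⟩
    ⟨2 | 1⟩
    ⟨2 | 1⟩
    ⟨2 | 1⟩
    ⟨2 | 1⟩
    ⟨2 | 1⟩
    ⟨2 | 1 1⟩
    ⟨2 | 2⟩
    ⟨2 | 2⟩
    ⟨2 | 2⟩
    ⟨2 | 2⟩
    ⟨2 | 3⟩
    ⟨2 | 3⟩
    ⟨2 | 4⟩


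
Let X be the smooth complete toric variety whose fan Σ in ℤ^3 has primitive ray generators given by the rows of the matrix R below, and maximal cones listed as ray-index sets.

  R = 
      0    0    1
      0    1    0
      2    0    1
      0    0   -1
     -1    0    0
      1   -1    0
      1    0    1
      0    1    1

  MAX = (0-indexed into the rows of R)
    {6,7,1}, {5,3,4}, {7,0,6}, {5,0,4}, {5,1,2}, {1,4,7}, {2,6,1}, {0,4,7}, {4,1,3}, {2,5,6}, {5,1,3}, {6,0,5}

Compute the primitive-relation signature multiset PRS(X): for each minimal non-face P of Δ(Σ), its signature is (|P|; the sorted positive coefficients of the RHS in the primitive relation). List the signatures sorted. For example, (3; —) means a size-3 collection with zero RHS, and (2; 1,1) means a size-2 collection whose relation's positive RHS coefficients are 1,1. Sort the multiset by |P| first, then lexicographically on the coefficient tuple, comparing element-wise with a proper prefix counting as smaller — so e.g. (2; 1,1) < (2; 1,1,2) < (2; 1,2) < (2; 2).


|primitive collections| = 12. Relations:

  P = {0,3}:  v_{0} + v_{3} = 0 — sig = (2; —)
  P = {0,1}:  v_{0} + v_{1} = v_{7} — sig = (2; 1)
  P = {2,4}:  v_{2} + v_{4} = v_{6} — sig = (2; 1)
  P = {3,7}:  v_{3} + v_{7} = v_{1} — sig = (2; 1)
  P = {4,6}:  v_{4} + v_{6} = v_{0} — sig = (2; 1)
  P = {5,7}:  v_{5} + v_{7} = v_{6} — sig = (2; 1)
  P = {3,6}:  v_{3} + v_{6} = v_{1} + v_{5} — sig = (2; 1,1)
  P = {2,7}:  v_{2} + v_{7} = v_{1} + 2·v_{6} — sig = (2; 1,2)
  P = {0,2}:  v_{0} + v_{2} = 2·v_{6} — sig = (2; 2)
  P = {2,3}:  v_{2} + v_{3} = 2·v_{1} + 2·v_{5} — sig = (2; 2,2)
  P = {1,4,5}:  v_{1} + v_{4} + v_{5} = 0 — sig = (3; —)
  P = {1,5,6}:  v_{1} + v_{5} + v_{6} = v_{2} — sig = (3; 1)

Sorted signature multiset PRS(X):
    (2; —)
    (2; 1)
    (2; 1)
    (2; 1)
    (2; 1)
    (2; 1)
    (2; 1,1)
    (2; 1,2)
    (2; 2)
    (2; 2,2)
    (3; —)
    (3; 1)


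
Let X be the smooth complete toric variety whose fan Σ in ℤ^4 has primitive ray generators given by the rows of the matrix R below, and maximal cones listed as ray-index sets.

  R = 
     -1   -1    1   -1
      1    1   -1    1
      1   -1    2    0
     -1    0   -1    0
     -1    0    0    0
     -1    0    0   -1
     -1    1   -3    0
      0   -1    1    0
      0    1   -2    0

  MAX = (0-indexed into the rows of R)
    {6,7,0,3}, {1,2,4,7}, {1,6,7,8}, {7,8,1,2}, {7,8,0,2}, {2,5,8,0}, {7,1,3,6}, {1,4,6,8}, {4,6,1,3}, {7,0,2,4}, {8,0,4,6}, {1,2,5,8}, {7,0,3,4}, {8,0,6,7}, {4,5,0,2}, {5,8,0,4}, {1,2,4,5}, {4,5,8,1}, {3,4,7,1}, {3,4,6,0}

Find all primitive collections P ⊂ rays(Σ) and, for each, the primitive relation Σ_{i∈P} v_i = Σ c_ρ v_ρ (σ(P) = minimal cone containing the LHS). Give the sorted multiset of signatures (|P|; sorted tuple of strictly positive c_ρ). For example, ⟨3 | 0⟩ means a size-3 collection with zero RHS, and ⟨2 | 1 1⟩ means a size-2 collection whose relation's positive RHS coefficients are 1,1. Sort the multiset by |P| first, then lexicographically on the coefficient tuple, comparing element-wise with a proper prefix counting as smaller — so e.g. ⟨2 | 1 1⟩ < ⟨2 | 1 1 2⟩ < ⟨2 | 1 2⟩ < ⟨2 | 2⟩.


Minimal non-faces — 10 found among 9 rays, 20 max cones:

  P={0,1}:  v_{0} + v_{1} = 0  ⇒ sig = ⟨2 | 0⟩
  P={2,3}:  v_{2} + v_{3} = v_{7}  ⇒ sig = ⟨2 | 1⟩
  P={3,8}:  v_{3} + v_{8} = v_{6}  ⇒ sig = ⟨2 | 1⟩
  P={5,7}:  v_{5} + v_{7} = v_{0}  ⇒ sig = ⟨2 | 1⟩
  P={2,6}:  v_{2} + v_{6} = v_{7} + v_{8}  ⇒ sig = ⟨2 | 1 1⟩
  P={3,5}:  v_{3} + v_{5} = v_{0} + v_{4} + v_{8}  ⇒ sig = ⟨2 | 1 1 1⟩
  P={5,6}:  v_{5} + v_{6} = v_{0} + v_{4} + 2·v_{8}  ⇒ sig = ⟨2 | 1 1 2⟩
  P={2,4,8}:  v_{2} + v_{4} + v_{8} = 0  ⇒ sig = ⟨3 | 0⟩
  P={4,7,8}:  v_{4} + v_{7} + v_{8} = v_{3}  ⇒ sig = ⟨3 | 1⟩
  P={4,6,7}:  v_{4} + v_{6} + v_{7} = 2·v_{3}  ⇒ sig = ⟨3 | 2⟩

so the primitive-relation signature multiset is
    ⟨2 | 0⟩
    ⟨2 | 1⟩
    ⟨2 | 1⟩
    ⟨2 | 1⟩
    ⟨2 | 1 1⟩
    ⟨2 | 1 1 1⟩
    ⟨2 | 1 1 2⟩
    ⟨3 | 0⟩
    ⟨3 | 1⟩
    ⟨3 | 2⟩


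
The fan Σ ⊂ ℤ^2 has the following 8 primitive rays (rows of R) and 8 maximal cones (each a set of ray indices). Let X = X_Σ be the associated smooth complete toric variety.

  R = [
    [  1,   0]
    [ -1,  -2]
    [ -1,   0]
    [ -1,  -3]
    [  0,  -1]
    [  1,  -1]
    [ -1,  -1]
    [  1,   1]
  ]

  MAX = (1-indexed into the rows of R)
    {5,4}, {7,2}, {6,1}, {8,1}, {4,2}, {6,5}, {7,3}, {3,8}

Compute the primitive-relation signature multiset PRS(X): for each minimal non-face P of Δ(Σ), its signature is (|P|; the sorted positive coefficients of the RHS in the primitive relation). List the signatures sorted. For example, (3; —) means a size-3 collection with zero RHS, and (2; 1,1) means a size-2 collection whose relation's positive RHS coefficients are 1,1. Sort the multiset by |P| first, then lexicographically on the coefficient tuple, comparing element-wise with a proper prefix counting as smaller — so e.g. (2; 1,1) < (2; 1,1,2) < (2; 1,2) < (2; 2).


Δ(Σ) — 8 vertices, 20 min non-faces:

  {1,3}:  v_{1} + v_{3} = 0  →  sig = (2; —)
  {7,8}:  v_{7} + v_{8} = 0  →  sig = (2; —)
  {1,5}:  v_{1} + v_{5} = v_{6}  →  sig = (2; 1)
  {1,7}:  v_{1} + v_{7} = v_{5}  →  sig = (2; 1)
  {2,5}:  v_{2} + v_{5} = v_{4}  →  sig = (2; 1)
  {2,8}:  v_{2} + v_{8} = v_{5}  →  sig = (2; 1)
  {3,5}:  v_{3} + v_{5} = v_{7}  →  sig = (2; 1)
  {3,6}:  v_{3} + v_{6} = v_{5}  →  sig = (2; 1)
  {5,7}:  v_{5} + v_{7} = v_{2}  →  sig = (2; 1)
  {5,8}:  v_{5} + v_{8} = v_{1}  →  sig = (2; 1)
  {3,4}:  v_{3} + v_{4} = v_{2} + v_{7}  →  sig = (2; 1,1)
  {1,2}:  v_{1} + v_{2} = 2·v_{5}  →  sig = (2; 2)
  {2,3}:  v_{2} + v_{3} = 2·v_{7}  →  sig = (2; 2)
  {4,7}:  v_{4} + v_{7} = 2·v_{2}  →  sig = (2; 2)
  {4,8}:  v_{4} + v_{8} = 2·v_{5}  →  sig = (2; 2)
  {6,7}:  v_{6} + v_{7} = 2·v_{5}  →  sig = (2; 2)
  {6,8}:  v_{6} + v_{8} = 2·v_{1}  →  sig = (2; 2)
  {1,4}:  v_{1} + v_{4} = 3·v_{5}  →  sig = (2; 3)
  {2,6}:  v_{2} + v_{6} = 3·v_{5}  →  sig = (2; 3)
  {4,6}:  v_{4} + v_{6} = 4·v_{5}  →  sig = (2; 4)

Sorted signature multiset PRS(X):
[(2; —), (2; —), (2; 1), (2; 1), (2; 1), (2; 1), (2; 1), (2; 1), (2; 1), (2; 1), (2; 1,1), (2; 2), (2; 2), (2; 2), (2; 2), (2; 2), (2; 2), (2; 3), (2; 3), (2; 4)]


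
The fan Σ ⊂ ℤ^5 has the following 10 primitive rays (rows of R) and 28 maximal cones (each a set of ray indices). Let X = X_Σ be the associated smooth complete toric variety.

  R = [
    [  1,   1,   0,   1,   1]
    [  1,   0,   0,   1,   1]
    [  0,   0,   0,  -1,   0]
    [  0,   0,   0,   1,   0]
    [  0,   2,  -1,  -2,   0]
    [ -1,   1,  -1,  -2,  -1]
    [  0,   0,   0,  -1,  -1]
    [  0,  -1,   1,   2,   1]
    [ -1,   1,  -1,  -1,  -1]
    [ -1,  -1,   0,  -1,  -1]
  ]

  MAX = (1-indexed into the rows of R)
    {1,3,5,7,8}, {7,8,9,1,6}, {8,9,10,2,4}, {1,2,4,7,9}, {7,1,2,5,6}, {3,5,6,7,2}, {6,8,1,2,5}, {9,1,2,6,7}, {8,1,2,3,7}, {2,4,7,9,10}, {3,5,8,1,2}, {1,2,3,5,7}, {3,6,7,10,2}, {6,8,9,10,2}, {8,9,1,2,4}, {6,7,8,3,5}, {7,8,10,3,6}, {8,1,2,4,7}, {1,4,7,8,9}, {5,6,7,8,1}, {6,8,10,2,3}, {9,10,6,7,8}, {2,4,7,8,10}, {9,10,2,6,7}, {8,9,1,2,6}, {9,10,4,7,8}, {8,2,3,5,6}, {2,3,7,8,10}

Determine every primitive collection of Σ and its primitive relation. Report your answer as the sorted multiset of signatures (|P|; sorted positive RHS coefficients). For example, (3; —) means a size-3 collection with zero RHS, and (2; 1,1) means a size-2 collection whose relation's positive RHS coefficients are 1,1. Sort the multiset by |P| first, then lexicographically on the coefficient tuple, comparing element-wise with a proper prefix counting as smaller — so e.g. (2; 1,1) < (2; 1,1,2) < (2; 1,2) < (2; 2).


Σ has 11 primitive collections:

  P={1,10}:  v_{1} + v_{10} = 0 ; sig = (2; —)
  P={3,4}:  v_{3} + v_{4} = 0 ; sig = (2; —)
  P={3,9}:  v_{3} + v_{9} = v_{6} ; sig = (2; 1)
  P={4,6}:  v_{4} + v_{6} = v_{9} ; sig = (2; 1)
  P={4,5}:  v_{4} + v_{5} = v_{1} + v_{6} ; sig = (2; 1,1)
  P={5,10}:  v_{5} + v_{10} = v_{3} + v_{6} ; sig = (2; 1,1)
  P={5,9}:  v_{5} + v_{9} = v_{1} + 2·v_{6} ; sig = (2; 1,2)
  P={1,3,6}:  v_{1} + v_{3} + v_{6} = v_{5} ; sig = (3; 1)
  P={2,6,7,8}:  v_{2} + v_{6} + v_{7} + v_{8} = 0 ; sig = (4; —)
  P={2,7,8,9}:  v_{2} + v_{7} + v_{8} + v_{9} = v_{4} ; sig = (4; 1)
  P={2,5,7,8}:  v_{2} + v_{5} + v_{7} + v_{8} = v_{1} + v_{3} ; sig = (4; 1,1)

so the primitive-relation signature multiset is
{ (2; —) ×2,  (2; 1) ×2,  (2; 1,1) ×2,  (2; 1,2),  (3; 1),  (4; —),  (4; 1),  (4; 1,1) }


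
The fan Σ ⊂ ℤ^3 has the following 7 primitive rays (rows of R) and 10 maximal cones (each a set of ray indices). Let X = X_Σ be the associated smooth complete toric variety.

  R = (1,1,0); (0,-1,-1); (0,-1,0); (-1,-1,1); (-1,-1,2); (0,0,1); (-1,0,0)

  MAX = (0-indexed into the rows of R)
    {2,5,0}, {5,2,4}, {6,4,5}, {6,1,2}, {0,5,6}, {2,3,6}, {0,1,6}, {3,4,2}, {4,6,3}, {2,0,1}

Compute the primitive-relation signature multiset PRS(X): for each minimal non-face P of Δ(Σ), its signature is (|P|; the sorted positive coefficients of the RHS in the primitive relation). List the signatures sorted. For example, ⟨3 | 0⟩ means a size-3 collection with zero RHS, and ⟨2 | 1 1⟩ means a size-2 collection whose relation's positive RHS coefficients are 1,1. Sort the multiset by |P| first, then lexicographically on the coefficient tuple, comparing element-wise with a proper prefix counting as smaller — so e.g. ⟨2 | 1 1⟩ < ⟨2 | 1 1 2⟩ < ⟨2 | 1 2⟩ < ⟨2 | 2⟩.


Primitive collections (9):

  P={0,3}:  v_{0} + v_{3} = v_{5} — sig = ⟨2 | 1⟩
  P={1,5}:  v_{1} + v_{5} = v_{2} — sig = ⟨2 | 1⟩
  P={3,5}:  v_{3} + v_{5} = v_{4} — sig = ⟨2 | 1⟩
  P={1,4}:  v_{1} + v_{4} = v_{2} + v_{3} — sig = ⟨2 | 1 1⟩
  P={1,3}:  v_{1} + v_{3} = 2·v_{2} + v_{6} — sig = ⟨2 | 1 2⟩
  P={0,4}:  v_{0} + v_{4} = 2·v_{5} — sig = ⟨2 | 2⟩
  P={0,2,6}:  v_{0} + v_{2} + v_{6} = 0 — sig = ⟨3 | 0⟩
  P={2,5,6}:  v_{2} + v_{5} + v_{6} = v_{3} — sig = ⟨3 | 1⟩
  P={2,4,6}:  v_{2} + v_{4} + v_{6} = 2·v_{3} — sig = ⟨3 | 2⟩

Signatures (|P|; sorted positive RHS coefficients), sorted:
{ ⟨2 | 1⟩ ×3,  ⟨2 | 1 1⟩,  ⟨2 | 1 2⟩,  ⟨2 | 2⟩,  ⟨3 | 0⟩,  ⟨3 | 1⟩,  ⟨3 | 2⟩ }


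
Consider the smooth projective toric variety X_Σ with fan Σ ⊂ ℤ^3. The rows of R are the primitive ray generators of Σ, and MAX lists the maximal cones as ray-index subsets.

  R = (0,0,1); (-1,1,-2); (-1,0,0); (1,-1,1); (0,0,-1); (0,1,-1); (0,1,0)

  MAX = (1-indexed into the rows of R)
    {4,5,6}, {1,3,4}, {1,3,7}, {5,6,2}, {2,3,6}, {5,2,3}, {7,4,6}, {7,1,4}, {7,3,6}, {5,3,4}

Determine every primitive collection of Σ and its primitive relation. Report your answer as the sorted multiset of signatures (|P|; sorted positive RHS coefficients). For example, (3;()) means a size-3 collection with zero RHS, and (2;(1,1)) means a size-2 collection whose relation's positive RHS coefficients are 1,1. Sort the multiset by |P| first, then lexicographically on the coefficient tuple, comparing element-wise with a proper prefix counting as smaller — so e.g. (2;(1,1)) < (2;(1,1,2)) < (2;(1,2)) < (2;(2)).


Minimal non-faces — 9 found among 7 rays, 10 max cones:

  • {1,5}:  v_{1} + v_{5} = 0  ⟹  sig = (2;())
  • {1,6}:  v_{1} + v_{6} = v_{7}  ⟹  sig = (2;(1))
  • {2,4}:  v_{2} + v_{4} = v_{5}  ⟹  sig = (2;(1))
  • {5,7}:  v_{5} + v_{7} = v_{6}  ⟹  sig = (2;(1))
  • {1,2}:  v_{1} + v_{2} = v_{3} + v_{6}  ⟹  sig = (2;(1,1))
  • {2,7}:  v_{2} + v_{7} = v_{3} + 2·v_{6}  ⟹  sig = (2;(1,2))
  • {3,4,6}:  v_{3} + v_{4} + v_{6} = 0  ⟹  sig = (3;())
  • {3,4,7}:  v_{3} + v_{4} + v_{7} = v_{1}  ⟹  sig = (3;(1))
  • {3,5,6}:  v_{3} + v_{5} + v_{6} = v_{2}  ⟹  sig = (3;(1))

so the primitive-relation signature multiset is
[(2;()), (2;(1)), (2;(1)), (2;(1)), (2;(1,1)), (2;(1,2)), (3;()), (3;(1)), (3;(1))]


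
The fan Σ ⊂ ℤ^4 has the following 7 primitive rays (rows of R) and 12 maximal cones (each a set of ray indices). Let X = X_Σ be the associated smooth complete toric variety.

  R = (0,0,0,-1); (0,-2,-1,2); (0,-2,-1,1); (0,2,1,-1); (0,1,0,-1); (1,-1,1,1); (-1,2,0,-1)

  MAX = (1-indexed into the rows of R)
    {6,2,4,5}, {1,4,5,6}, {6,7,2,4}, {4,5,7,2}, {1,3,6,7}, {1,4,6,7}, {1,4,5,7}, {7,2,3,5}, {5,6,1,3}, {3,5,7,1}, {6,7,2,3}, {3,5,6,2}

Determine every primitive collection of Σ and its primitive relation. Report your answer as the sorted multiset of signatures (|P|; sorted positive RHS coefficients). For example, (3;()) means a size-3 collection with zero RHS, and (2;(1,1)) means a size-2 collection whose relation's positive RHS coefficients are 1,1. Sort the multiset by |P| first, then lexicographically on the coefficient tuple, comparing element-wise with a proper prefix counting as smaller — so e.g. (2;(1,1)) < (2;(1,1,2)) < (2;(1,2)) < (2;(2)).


3 collections generate NE(X_Σ); each relation:

  P={3,4}:  v_{3} + v_{4} = 0 ; sig = (2;())
  P={1,2}:  v_{1} + v_{2} = v_{3} ; sig = (2;(1))
  P={5,6,7}:  v_{5} + v_{6} + v_{7} = v_{4} ; sig = (3;(1))

Sorted signature multiset PRS(X):
    |P|=2: 2 collections, coeffs (), (1)
    |P|=3: 1 collection, coeffs (1)


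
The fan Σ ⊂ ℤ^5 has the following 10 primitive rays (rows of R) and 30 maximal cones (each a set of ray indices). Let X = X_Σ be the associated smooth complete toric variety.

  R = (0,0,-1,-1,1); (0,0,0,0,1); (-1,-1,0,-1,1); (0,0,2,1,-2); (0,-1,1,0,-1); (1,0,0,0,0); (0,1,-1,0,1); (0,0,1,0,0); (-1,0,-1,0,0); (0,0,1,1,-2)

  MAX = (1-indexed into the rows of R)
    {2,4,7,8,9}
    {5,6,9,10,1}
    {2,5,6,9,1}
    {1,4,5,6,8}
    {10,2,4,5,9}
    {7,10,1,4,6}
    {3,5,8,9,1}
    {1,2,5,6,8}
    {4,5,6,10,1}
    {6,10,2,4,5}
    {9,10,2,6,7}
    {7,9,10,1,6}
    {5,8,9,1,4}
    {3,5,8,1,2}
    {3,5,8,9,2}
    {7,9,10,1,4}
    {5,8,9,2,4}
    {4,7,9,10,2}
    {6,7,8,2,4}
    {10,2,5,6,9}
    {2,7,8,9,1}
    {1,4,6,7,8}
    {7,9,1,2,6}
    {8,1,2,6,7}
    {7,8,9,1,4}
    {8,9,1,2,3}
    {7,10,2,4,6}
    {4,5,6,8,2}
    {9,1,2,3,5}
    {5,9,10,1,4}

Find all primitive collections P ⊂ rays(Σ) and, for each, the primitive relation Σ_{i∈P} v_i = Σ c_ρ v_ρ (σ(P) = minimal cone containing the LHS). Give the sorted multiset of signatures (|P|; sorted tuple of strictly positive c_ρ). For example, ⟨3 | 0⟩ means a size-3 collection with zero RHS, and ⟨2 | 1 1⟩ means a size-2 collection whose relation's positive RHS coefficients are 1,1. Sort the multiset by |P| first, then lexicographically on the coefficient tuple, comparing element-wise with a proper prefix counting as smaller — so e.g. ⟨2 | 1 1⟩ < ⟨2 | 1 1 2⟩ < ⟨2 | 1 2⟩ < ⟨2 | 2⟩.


Primitive collections (11):

  {5,7}:  v_{5} + v_{7} = 0  ⇒ sig = ⟨2 | 0⟩
  {8,10}:  v_{8} + v_{10} = v_{4}  ⇒ sig = ⟨2 | 1⟩
  {3,6}:  v_{3} + v_{6} = v_{1} + v_{2} + v_{5}  ⇒ sig = ⟨2 | 1 1 1⟩
  {3,10}:  v_{3} + v_{10} = v_{5} + v_{8} + v_{9}  ⇒ sig = ⟨2 | 1 1 1⟩
  {3,7}:  v_{3} + v_{7} = v_{1} + v_{2} + v_{8} + v_{9}  ⇒ sig = ⟨2 | 1 1 1 1⟩
  {3,4}:  v_{3} + v_{4} = v_{5} + 2·v_{8} + v_{9}  ⇒ sig = ⟨2 | 1 1 2⟩
  {1,2,10}:  v_{1} + v_{2} + v_{10} = 0  ⇒ sig = ⟨3 | 0⟩
  {6,8,9}:  v_{6} + v_{8} + v_{9} = 0  ⇒ sig = ⟨3 | 0⟩
  {1,2,4}:  v_{1} + v_{2} + v_{4} = v_{8}  ⇒ sig = ⟨3 | 1⟩
  {4,6,9}:  v_{4} + v_{6} + v_{9} = v_{10}  ⇒ sig = ⟨3 | 1⟩
  {1,2,5,8,9}:  v_{1} + v_{2} + v_{5} + v_{8} + v_{9} = v_{3}  ⇒ sig = ⟨5 | 1⟩

Signatures (|P|; sorted positive RHS coefficients), sorted:
    ⟨2 | 0⟩
    ⟨2 | 1⟩
    ⟨2 | 1 1 1⟩
    ⟨2 | 1 1 1⟩
    ⟨2 | 1 1 1 1⟩
    ⟨2 | 1 1 2⟩
    ⟨3 | 0⟩
    ⟨3 | 0⟩
    ⟨3 | 1⟩
    ⟨3 | 1⟩
    ⟨5 | 1⟩
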